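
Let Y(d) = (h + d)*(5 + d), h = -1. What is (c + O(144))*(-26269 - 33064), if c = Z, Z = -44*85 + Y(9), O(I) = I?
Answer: 206716172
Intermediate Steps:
Y(d) = (-1 + d)*(5 + d)
Z = -3628 (Z = -44*85 + (-5 + 9² + 4*9) = -3740 + (-5 + 81 + 36) = -3740 + 112 = -3628)
c = -3628
(c + O(144))*(-26269 - 33064) = (-3628 + 144)*(-26269 - 33064) = -3484*(-59333) = 206716172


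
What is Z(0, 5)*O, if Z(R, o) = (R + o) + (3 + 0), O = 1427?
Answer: 11416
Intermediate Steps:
Z(R, o) = 3 + R + o (Z(R, o) = (R + o) + 3 = 3 + R + o)
Z(0, 5)*O = (3 + 0 + 5)*1427 = 8*1427 = 11416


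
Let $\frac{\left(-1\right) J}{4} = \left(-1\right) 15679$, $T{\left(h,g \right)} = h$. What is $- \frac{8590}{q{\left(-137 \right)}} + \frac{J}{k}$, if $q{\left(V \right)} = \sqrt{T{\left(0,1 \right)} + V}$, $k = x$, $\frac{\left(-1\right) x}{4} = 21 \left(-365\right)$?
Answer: $\frac{15679}{7665} + \frac{8590 i \sqrt{137}}{137} \approx 2.0455 + 733.89 i$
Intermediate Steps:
$x = 30660$ ($x = - 4 \cdot 21 \left(-365\right) = \left(-4\right) \left(-7665\right) = 30660$)
$k = 30660$
$J = 62716$ ($J = - 4 \left(\left(-1\right) 15679\right) = \left(-4\right) \left(-15679\right) = 62716$)
$q{\left(V \right)} = \sqrt{V}$ ($q{\left(V \right)} = \sqrt{0 + V} = \sqrt{V}$)
$- \frac{8590}{q{\left(-137 \right)}} + \frac{J}{k} = - \frac{8590}{\sqrt{-137}} + \frac{62716}{30660} = - \frac{8590}{i \sqrt{137}} + 62716 \cdot \frac{1}{30660} = - 8590 \left(- \frac{i \sqrt{137}}{137}\right) + \frac{15679}{7665} = \frac{8590 i \sqrt{137}}{137} + \frac{15679}{7665} = \frac{15679}{7665} + \frac{8590 i \sqrt{137}}{137}$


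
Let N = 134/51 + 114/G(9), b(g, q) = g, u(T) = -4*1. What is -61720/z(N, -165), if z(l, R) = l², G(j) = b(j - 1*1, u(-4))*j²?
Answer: -208051701120/26491609 ≈ -7853.5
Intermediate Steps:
u(T) = -4
G(j) = j²*(-1 + j) (G(j) = (j - 1*1)*j² = (j - 1)*j² = (-1 + j)*j² = j²*(-1 + j))
N = 5147/1836 (N = 134/51 + 114/((9²*(-1 + 9))) = 134*(1/51) + 114/((81*8)) = 134/51 + 114/648 = 134/51 + 114*(1/648) = 134/51 + 19/108 = 5147/1836 ≈ 2.8034)
-61720/z(N, -165) = -61720/((5147/1836)²) = -61720/26491609/3370896 = -61720*3370896/26491609 = -208051701120/26491609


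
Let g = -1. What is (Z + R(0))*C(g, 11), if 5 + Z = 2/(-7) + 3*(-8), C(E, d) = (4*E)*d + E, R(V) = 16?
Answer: 4185/7 ≈ 597.86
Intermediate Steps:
C(E, d) = E + 4*E*d (C(E, d) = 4*E*d + E = E + 4*E*d)
Z = -205/7 (Z = -5 + (2/(-7) + 3*(-8)) = -5 + (2*(-⅐) - 24) = -5 + (-2/7 - 24) = -5 - 170/7 = -205/7 ≈ -29.286)
(Z + R(0))*C(g, 11) = (-205/7 + 16)*(-(1 + 4*11)) = -(-93)*(1 + 44)/7 = -(-93)*45/7 = -93/7*(-45) = 4185/7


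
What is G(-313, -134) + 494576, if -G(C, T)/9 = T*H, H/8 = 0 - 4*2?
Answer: 417392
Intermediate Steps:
H = -64 (H = 8*(0 - 4*2) = 8*(0 - 8) = 8*(-8) = -64)
G(C, T) = 576*T (G(C, T) = -9*T*(-64) = -(-576)*T = 576*T)
G(-313, -134) + 494576 = 576*(-134) + 494576 = -77184 + 494576 = 417392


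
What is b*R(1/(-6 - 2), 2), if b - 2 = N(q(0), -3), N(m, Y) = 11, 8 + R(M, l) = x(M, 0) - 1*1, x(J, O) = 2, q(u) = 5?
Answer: -91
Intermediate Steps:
R(M, l) = -7 (R(M, l) = -8 + (2 - 1*1) = -8 + (2 - 1) = -8 + 1 = -7)
b = 13 (b = 2 + 11 = 13)
b*R(1/(-6 - 2), 2) = 13*(-7) = -91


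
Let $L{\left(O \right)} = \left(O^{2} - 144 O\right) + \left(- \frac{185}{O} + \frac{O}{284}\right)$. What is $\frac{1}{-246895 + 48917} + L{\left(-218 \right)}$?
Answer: $\frac{120911410996139}{1532151742} \approx 78916.0$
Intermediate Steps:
$L{\left(O \right)} = O^{2} - \frac{185}{O} - \frac{40895 O}{284}$ ($L{\left(O \right)} = \left(O^{2} - 144 O\right) + \left(- \frac{185}{O} + O \frac{1}{284}\right) = \left(O^{2} - 144 O\right) + \left(- \frac{185}{O} + \frac{O}{284}\right) = O^{2} - \frac{185}{O} - \frac{40895 O}{284}$)
$\frac{1}{-246895 + 48917} + L{\left(-218 \right)} = \frac{1}{-246895 + 48917} - \left(- \frac{4457555}{142} - 47524 - \frac{185}{218}\right) = \frac{1}{-197978} + \left(47524 - - \frac{185}{218} + \frac{4457555}{142}\right) = - \frac{1}{197978} + \left(47524 + \frac{185}{218} + \frac{4457555}{142}\right) = - \frac{1}{197978} + \frac{610731551}{7739} = \frac{120911410996139}{1532151742}$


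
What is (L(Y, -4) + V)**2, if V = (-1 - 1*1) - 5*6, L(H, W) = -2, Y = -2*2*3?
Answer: 1156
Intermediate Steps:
Y = -12 (Y = -4*3 = -12)
V = -32 (V = (-1 - 1) - 30 = -2 - 30 = -32)
(L(Y, -4) + V)**2 = (-2 - 32)**2 = (-34)**2 = 1156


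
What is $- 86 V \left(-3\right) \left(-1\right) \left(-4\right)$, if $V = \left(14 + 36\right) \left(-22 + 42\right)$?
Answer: $1032000$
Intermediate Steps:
$V = 1000$ ($V = 50 \cdot 20 = 1000$)
$- 86 V \left(-3\right) \left(-1\right) \left(-4\right) = \left(-86\right) 1000 \left(-3\right) \left(-1\right) \left(-4\right) = - 86000 \cdot 3 \left(-4\right) = \left(-86000\right) \left(-12\right) = 1032000$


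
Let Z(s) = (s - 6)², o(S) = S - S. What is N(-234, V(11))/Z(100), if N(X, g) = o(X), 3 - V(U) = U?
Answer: 0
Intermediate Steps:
V(U) = 3 - U
o(S) = 0
N(X, g) = 0
Z(s) = (-6 + s)²
N(-234, V(11))/Z(100) = 0/((-6 + 100)²) = 0/(94²) = 0/8836 = 0*(1/8836) = 0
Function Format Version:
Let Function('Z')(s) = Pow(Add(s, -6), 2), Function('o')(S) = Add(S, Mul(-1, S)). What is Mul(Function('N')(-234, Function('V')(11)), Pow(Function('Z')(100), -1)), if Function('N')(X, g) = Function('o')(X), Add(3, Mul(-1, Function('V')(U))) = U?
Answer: 0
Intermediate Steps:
Function('V')(U) = Add(3, Mul(-1, U))
Function('o')(S) = 0
Function('N')(X, g) = 0
Function('Z')(s) = Pow(Add(-6, s), 2)
Mul(Function('N')(-234, Function('V')(11)), Pow(Function('Z')(100), -1)) = Mul(0, Pow(Pow(Add(-6, 100), 2), -1)) = Mul(0, Pow(Pow(94, 2), -1)) = Mul(0, Pow(8836, -1)) = Mul(0, Rational(1, 8836)) = 0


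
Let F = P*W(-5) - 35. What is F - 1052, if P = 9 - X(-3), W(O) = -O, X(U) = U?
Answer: -1027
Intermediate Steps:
P = 12 (P = 9 - 1*(-3) = 9 + 3 = 12)
F = 25 (F = 12*(-1*(-5)) - 35 = 12*5 - 35 = 60 - 35 = 25)
F - 1052 = 25 - 1052 = -1027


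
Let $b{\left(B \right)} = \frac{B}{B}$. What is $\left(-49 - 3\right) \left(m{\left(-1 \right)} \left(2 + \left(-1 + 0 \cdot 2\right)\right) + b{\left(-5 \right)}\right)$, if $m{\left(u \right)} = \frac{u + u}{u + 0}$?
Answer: $-156$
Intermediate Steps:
$m{\left(u \right)} = 2$ ($m{\left(u \right)} = \frac{2 u}{u} = 2$)
$b{\left(B \right)} = 1$
$\left(-49 - 3\right) \left(m{\left(-1 \right)} \left(2 + \left(-1 + 0 \cdot 2\right)\right) + b{\left(-5 \right)}\right) = \left(-49 - 3\right) \left(2 \left(2 + \left(-1 + 0 \cdot 2\right)\right) + 1\right) = - 52 \left(2 \left(2 + \left(-1 + 0\right)\right) + 1\right) = - 52 \left(2 \left(2 - 1\right) + 1\right) = - 52 \left(2 \cdot 1 + 1\right) = - 52 \left(2 + 1\right) = \left(-52\right) 3 = -156$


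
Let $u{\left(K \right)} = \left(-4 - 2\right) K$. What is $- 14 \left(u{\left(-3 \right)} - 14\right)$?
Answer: $-56$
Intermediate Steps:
$u{\left(K \right)} = - 6 K$
$- 14 \left(u{\left(-3 \right)} - 14\right) = - 14 \left(\left(-6\right) \left(-3\right) - 14\right) = - 14 \left(18 - 14\right) = \left(-14\right) 4 = -56$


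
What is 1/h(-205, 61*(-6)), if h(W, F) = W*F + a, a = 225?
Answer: 1/75255 ≈ 1.3288e-5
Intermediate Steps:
h(W, F) = 225 + F*W (h(W, F) = W*F + 225 = F*W + 225 = 225 + F*W)
1/h(-205, 61*(-6)) = 1/(225 + (61*(-6))*(-205)) = 1/(225 - 366*(-205)) = 1/(225 + 75030) = 1/75255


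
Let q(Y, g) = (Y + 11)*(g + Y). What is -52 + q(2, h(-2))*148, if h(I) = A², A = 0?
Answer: 3796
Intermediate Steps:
h(I) = 0 (h(I) = 0² = 0)
q(Y, g) = (11 + Y)*(Y + g)
-52 + q(2, h(-2))*148 = -52 + (2² + 11*2 + 11*0 + 2*0)*148 = -52 + (4 + 22 + 0 + 0)*148 = -52 + 26*148 = -52 + 3848 = 3796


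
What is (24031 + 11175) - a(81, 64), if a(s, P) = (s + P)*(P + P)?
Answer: 16646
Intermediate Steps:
a(s, P) = 2*P*(P + s) (a(s, P) = (P + s)*(2*P) = 2*P*(P + s))
(24031 + 11175) - a(81, 64) = (24031 + 11175) - 2*64*(64 + 81) = 35206 - 2*64*145 = 35206 - 1*18560 = 35206 - 18560 = 16646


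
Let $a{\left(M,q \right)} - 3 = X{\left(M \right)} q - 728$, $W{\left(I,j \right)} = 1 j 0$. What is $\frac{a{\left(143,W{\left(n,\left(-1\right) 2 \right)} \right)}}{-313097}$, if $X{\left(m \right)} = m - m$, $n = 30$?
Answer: $\frac{725}{313097} \approx 0.0023156$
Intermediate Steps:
$X{\left(m \right)} = 0$
$W{\left(I,j \right)} = 0$ ($W{\left(I,j \right)} = j 0 = 0$)
$a{\left(M,q \right)} = -725$ ($a{\left(M,q \right)} = 3 - \left(728 + 0 q\right) = 3 + \left(0 - 728\right) = 3 - 728 = -725$)
$\frac{a{\left(143,W{\left(n,\left(-1\right) 2 \right)} \right)}}{-313097} = - \frac{725}{-313097} = \left(-725\right) \left(- \frac{1}{313097}\right) = \frac{725}{313097}$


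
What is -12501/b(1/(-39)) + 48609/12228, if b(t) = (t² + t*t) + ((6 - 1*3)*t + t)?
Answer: 38751822429/313852 ≈ 1.2347e+5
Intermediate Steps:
b(t) = 2*t² + 4*t (b(t) = (t² + t²) + ((6 - 3)*t + t) = 2*t² + (3*t + t) = 2*t² + 4*t)
-12501/b(1/(-39)) + 48609/12228 = -12501*(-39/(2*(2 + 1/(-39)))) + 48609/12228 = -12501*(-39/(2*(2 - 1/39))) + 48609*(1/12228) = -12501/(2*(-1/39)*(77/39)) + 16203/4076 = -12501/(-154/1521) + 16203/4076 = -12501*(-1521/154) + 16203/4076 = 19014021/154 + 16203/4076 = 38751822429/313852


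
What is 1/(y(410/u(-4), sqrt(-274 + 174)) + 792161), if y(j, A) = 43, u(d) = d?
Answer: 1/792204 ≈ 1.2623e-6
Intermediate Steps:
1/(y(410/u(-4), sqrt(-274 + 174)) + 792161) = 1/(43 + 792161) = 1/792204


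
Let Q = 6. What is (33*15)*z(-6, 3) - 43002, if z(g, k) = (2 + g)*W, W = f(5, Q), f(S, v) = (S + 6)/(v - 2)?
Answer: -48447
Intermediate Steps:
f(S, v) = (6 + S)/(-2 + v)
W = 11/4 (W = (6 + 5)/(-2 + 6) = 11/4 ≈ 2.7500)
z(g, k) = 11/2 + 11*g/4 (z(g, k) = (2 + g)*(11/4) = 11/2 + 11*g/4)
(33*15)*z(-6, 3) - 43002 = (33*15)*(11/2 + (11/4)*(-6)) - 43002 = 495*(11/2 - 33/2) - 43002 = 495*(-11) - 43002 = -5445 - 43002 = -48447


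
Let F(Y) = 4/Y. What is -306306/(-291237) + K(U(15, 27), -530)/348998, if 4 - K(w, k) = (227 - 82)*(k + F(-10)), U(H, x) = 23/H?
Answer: 21549966922/16940188421 ≈ 1.2721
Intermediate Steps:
K(w, k) = 62 - 145*k (K(w, k) = 4 - (227 - 82)*(k + 4/(-10)) = 4 - 145*(k + 4*(-⅒)) = 4 - 145*(k - ⅖) = 4 - 145*(-⅖ + k) = 4 - (-58 + 145*k) = 4 + (58 - 145*k) = 62 - 145*k)
-306306/(-291237) + K(U(15, 27), -530)/348998 = -306306/(-291237) + (62 - 145*(-530))/348998 = -306306*(-1/291237) + (62 + 76850)*(1/348998) = 102102/97079 + 76912*(1/348998) = 102102/97079 + 38456/174499 = 21549966922/16940188421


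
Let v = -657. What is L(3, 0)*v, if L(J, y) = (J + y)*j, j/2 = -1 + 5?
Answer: -15768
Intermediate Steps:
j = 8 (j = 2*(-1 + 5) = 2*4 = 8)
L(J, y) = 8*J + 8*y (L(J, y) = (J + y)*8 = 8*J + 8*y)
L(3, 0)*v = (8*3 + 8*0)*(-657) = (24 + 0)*(-657) = 24*(-657) = -15768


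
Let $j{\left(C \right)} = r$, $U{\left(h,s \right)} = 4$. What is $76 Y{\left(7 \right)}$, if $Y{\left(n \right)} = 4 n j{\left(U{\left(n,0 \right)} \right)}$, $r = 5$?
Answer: $10640$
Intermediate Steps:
$j{\left(C \right)} = 5$
$Y{\left(n \right)} = 20 n$ ($Y{\left(n \right)} = 4 n 5 = 20 n$)
$76 Y{\left(7 \right)} = 76 \cdot 20 \cdot 7 = 76 \cdot 140 = 10640$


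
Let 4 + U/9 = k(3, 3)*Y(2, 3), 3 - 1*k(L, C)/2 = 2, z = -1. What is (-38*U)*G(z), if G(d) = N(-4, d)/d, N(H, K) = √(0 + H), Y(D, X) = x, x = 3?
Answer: 1368*I ≈ 1368.0*I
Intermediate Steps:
Y(D, X) = 3
N(H, K) = √H
k(L, C) = 2 (k(L, C) = 6 - 2*2 = 6 - 4 = 2)
G(d) = 2*I/d (G(d) = √(-4)/d = (2*I)/d = 2*I/d)
U = 18 (U = -36 + 9*(2*3) = -36 + 9*6 = -36 + 54 = 18)
(-38*U)*G(z) = (-38*18)*(2*I/(-1)) = -1368*I*(-1) = -(-1368)*I = 1368*I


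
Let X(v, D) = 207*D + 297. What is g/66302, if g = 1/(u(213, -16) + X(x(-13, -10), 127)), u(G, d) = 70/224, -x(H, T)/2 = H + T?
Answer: 8/14101805531 ≈ 5.6730e-10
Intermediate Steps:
x(H, T) = -2*H - 2*T (x(H, T) = -2*(H + T) = -2*H - 2*T)
u(G, d) = 5/16 (u(G, d) = 70*(1/224) = 5/16)
X(v, D) = 297 + 207*D
g = 16/425381 (g = 1/(5/16 + (297 + 207*127)) = 1/(5/16 + (297 + 26289)) = 1/(5/16 + 26586) = 1/(425381/16) = 16/425381 ≈ 3.7613e-5)
g/66302 = (16/425381)/66302 = (16/425381)*(1/66302) = 8/14101805531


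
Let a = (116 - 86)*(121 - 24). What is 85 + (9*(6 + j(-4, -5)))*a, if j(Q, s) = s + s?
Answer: -104675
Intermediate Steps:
j(Q, s) = 2*s
a = 2910 (a = 30*97 = 2910)
85 + (9*(6 + j(-4, -5)))*a = 85 + (9*(6 + 2*(-5)))*2910 = 85 + (9*(6 - 10))*2910 = 85 + (9*(-4))*2910 = 85 - 36*2910 = 85 - 104760 = -104675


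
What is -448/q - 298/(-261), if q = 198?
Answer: -3218/2871 ≈ -1.1209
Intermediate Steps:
-448/q - 298/(-261) = -448/198 - 298/(-261) = -448*1/198 - 298*(-1/261) = -224/99 + 298/261 = -3218/2871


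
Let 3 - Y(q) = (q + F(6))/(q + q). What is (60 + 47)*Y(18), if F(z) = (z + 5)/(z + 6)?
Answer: 114383/432 ≈ 264.78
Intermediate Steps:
F(z) = (5 + z)/(6 + z)
Y(q) = 3 - (11/12 + q)/(2*q) (Y(q) = 3 - (q + (5 + 6)/(6 + 6))/(q + q) = 3 - (q + 11/12)/(2*q) = 3 - (q + (1/12)*11)*1/(2*q) = 3 - (q + 11/12)*1/(2*q) = 3 - (11/12 + q)*1/(2*q) = 3 - (11/12 + q)/(2*q))
(60 + 47)*Y(18) = (60 + 47)*((1/24)*(-11 + 60*18)/18) = 107*((1/24)*(1/18)*(-11 + 1080)) = 107*((1/24)*(1/18)*1069) = 107*(1069/432) = 114383/432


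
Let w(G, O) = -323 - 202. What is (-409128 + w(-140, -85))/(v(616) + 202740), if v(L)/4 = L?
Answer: -409653/205204 ≈ -1.9963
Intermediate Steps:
w(G, O) = -525
v(L) = 4*L
(-409128 + w(-140, -85))/(v(616) + 202740) = (-409128 - 525)/(4*616 + 202740) = -409653/(2464 + 202740) = -409653/205204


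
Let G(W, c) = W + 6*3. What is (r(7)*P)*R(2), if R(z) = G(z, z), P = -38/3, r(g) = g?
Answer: -5320/3 ≈ -1773.3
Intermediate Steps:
P = -38/3 (P = -38*1/3 = -38/3 ≈ -12.667)
G(W, c) = 18 + W (G(W, c) = W + 18 = 18 + W)
R(z) = 18 + z
(r(7)*P)*R(2) = (7*(-38/3))*(18 + 2) = -266/3*20 = -5320/3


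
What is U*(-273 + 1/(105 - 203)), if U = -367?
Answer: 9819085/98 ≈ 1.0019e+5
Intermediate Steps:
U*(-273 + 1/(105 - 203)) = -367*(-273 + 1/(105 - 203)) = -367*(-273 + 1/(-98)) = -367*(-273 - 1/98) = -367*(-26755/98) = 9819085/98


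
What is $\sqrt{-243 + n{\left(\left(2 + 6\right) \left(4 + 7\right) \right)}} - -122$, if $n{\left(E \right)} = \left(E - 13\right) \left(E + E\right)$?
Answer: $122 + \sqrt{12957} \approx 235.83$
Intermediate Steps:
$n{\left(E \right)} = 2 E \left(-13 + E\right)$ ($n{\left(E \right)} = \left(-13 + E\right) 2 E = 2 E \left(-13 + E\right)$)
$\sqrt{-243 + n{\left(\left(2 + 6\right) \left(4 + 7\right) \right)}} - -122 = \sqrt{-243 + 2 \left(2 + 6\right) \left(4 + 7\right) \left(-13 + \left(2 + 6\right) \left(4 + 7\right)\right)} - -122 = \sqrt{-243 + 2 \cdot 8 \cdot 11 \left(-13 + 8 \cdot 11\right)} + 122 = \sqrt{-243 + 2 \cdot 88 \left(-13 + 88\right)} + 122 = \sqrt{-243 + 2 \cdot 88 \cdot 75} + 122 = \sqrt{-243 + 13200} + 122 = \sqrt{12957} + 122 = 122 + \sqrt{12957}$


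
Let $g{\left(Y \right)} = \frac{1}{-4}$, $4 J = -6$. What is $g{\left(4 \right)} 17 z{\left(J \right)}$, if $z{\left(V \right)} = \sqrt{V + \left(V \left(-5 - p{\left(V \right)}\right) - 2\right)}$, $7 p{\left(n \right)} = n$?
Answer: $- \frac{17 \sqrt{721}}{56} \approx -8.1513$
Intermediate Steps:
$p{\left(n \right)} = \frac{n}{7}$
$J = - \frac{3}{2}$ ($J = \frac{1}{4} \left(-6\right) = - \frac{3}{2} \approx -1.5$)
$g{\left(Y \right)} = - \frac{1}{4}$
$z{\left(V \right)} = \sqrt{-2 + V + V \left(-5 - \frac{V}{7}\right)}$ ($z{\left(V \right)} = \sqrt{V + \left(V \left(-5 - \frac{V}{7}\right) - 2\right)} = \sqrt{V + \left(-2 + V \left(-5 - \frac{V}{7}\right)\right)} = \sqrt{-2 + V + V \left(-5 - \frac{V}{7}\right)}$)
$g{\left(4 \right)} 17 z{\left(J \right)} = \left(- \frac{1}{4}\right) 17 \frac{\sqrt{-98 - -294 - 7 \left(- \frac{3}{2}\right)^{2}}}{7} = - \frac{17 \frac{\sqrt{-98 + 294 - \frac{63}{4}}}{7}}{4} = - \frac{17 \frac{\sqrt{\frac{721}{4}}}{7}}{4} = - \frac{17 \frac{\frac{1}{2} \sqrt{721}}{7}}{4} = - \frac{17 \frac{\sqrt{721}}{14}}{4} = - \frac{17 \sqrt{721}}{56}$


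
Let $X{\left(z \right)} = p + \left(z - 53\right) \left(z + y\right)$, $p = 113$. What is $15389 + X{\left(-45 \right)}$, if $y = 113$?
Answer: $8838$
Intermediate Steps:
$X{\left(z \right)} = 113 + \left(-53 + z\right) \left(113 + z\right)$ ($X{\left(z \right)} = 113 + \left(z - 53\right) \left(z + 113\right) = 113 + \left(-53 + z\right) \left(113 + z\right)$)
$15389 + X{\left(-45 \right)} = 15389 + \left(-5876 + \left(-45\right)^{2} + 60 \left(-45\right)\right) = 15389 - 6551 = 8838$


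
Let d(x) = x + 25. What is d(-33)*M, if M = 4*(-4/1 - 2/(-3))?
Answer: 320/3 ≈ 106.67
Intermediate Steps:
d(x) = 25 + x
M = -40/3 (M = 4*(-4*1 - 2*(-⅓)) = 4*(-4 + ⅔) = 4*(-10/3) = -40/3 ≈ -13.333)
d(-33)*M = (25 - 33)*(-40/3) = -8*(-40/3) = 320/3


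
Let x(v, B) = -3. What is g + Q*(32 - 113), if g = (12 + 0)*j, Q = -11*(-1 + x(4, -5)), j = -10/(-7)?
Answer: -24828/7 ≈ -3546.9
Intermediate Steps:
j = 10/7 (j = -10*(-1/7) = 10/7 ≈ 1.4286)
Q = 44 (Q = -11*(-1 - 3) = -11*(-4) = 44)
g = 120/7 (g = (12 + 0)*(10/7) = 12*(10/7) = 120/7 ≈ 17.143)
g + Q*(32 - 113) = 120/7 + 44*(32 - 113) = 120/7 + 44*(-81) = 120/7 - 3564 = -24828/7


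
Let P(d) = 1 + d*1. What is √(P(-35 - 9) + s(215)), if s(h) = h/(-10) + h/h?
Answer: I*√254/2 ≈ 7.9687*I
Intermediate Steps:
s(h) = 1 - h/10 (s(h) = h*(-⅒) + 1 = -h/10 + 1 = 1 - h/10)
P(d) = 1 + d
√(P(-35 - 9) + s(215)) = √((1 + (-35 - 9)) + (1 - ⅒*215)) = √((1 - 44) + (1 - 43/2)) = √(-43 - 41/2) = √(-127/2) = I*√254/2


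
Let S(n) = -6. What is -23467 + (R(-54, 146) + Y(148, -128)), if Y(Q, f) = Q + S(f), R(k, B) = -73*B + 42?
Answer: -33941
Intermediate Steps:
R(k, B) = 42 - 73*B
Y(Q, f) = -6 + Q (Y(Q, f) = Q - 6 = -6 + Q)
-23467 + (R(-54, 146) + Y(148, -128)) = -23467 + ((42 - 73*146) + (-6 + 148)) = -23467 + ((42 - 10658) + 142) = -23467 + (-10616 + 142) = -23467 - 10474 = -33941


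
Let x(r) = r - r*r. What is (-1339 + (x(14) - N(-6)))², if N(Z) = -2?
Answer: 2307361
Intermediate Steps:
x(r) = r - r²
(-1339 + (x(14) - N(-6)))² = (-1339 + (14*(1 - 1*14) - 1*(-2)))² = (-1339 + (14*(1 - 14) + 2))² = (-1339 + (14*(-13) + 2))² = (-1339 + (-182 + 2))² = (-1339 - 180)² = (-1519)² = 2307361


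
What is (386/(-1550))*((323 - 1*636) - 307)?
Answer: 772/5 ≈ 154.40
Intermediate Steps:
(386/(-1550))*((323 - 1*636) - 307) = (386*(-1/1550))*((323 - 636) - 307) = -193*(-313 - 307)/775 = -193/775*(-620) = 772/5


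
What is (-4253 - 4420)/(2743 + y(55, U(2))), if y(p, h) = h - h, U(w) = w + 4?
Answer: -8673/2743 ≈ -3.1619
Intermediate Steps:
U(w) = 4 + w
y(p, h) = 0
(-4253 - 4420)/(2743 + y(55, U(2))) = (-4253 - 4420)/(2743 + 0) = -8673/2743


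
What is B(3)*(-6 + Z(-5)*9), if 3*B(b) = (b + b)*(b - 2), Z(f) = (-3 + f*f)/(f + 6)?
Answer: 384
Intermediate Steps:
Z(f) = (-3 + f**2)/(6 + f)
B(b) = 2*b*(-2 + b)/3 (B(b) = ((b + b)*(b - 2))/3 = ((2*b)*(-2 + b))/3 = (2*b*(-2 + b))/3 = 2*b*(-2 + b)/3)
B(3)*(-6 + Z(-5)*9) = ((2/3)*3*(-2 + 3))*(-6 + ((-3 + (-5)**2)/(6 - 5))*9) = ((2/3)*3*1)*(-6 + ((-3 + 25)/1)*9) = 2*(-6 + (1*22)*9) = 2*(-6 + 22*9) = 2*(-6 + 198) = 2*192 = 384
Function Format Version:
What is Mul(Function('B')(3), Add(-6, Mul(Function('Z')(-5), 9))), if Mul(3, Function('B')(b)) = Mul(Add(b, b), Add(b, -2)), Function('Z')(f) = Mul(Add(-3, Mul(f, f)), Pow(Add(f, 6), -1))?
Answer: 384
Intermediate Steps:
Function('Z')(f) = Mul(Pow(Add(6, f), -1), Add(-3, Pow(f, 2))) (Function('Z')(f) = Mul(Add(-3, Pow(f, 2)), Pow(Add(6, f), -1)) = Mul(Pow(Add(6, f), -1), Add(-3, Pow(f, 2))))
Function('B')(b) = Mul(Rational(2, 3), b, Add(-2, b)) (Function('B')(b) = Mul(Rational(1, 3), Mul(Add(b, b), Add(b, -2))) = Mul(Rational(1, 3), Mul(Mul(2, b), Add(-2, b))) = Mul(Rational(1, 3), Mul(2, b, Add(-2, b))) = Mul(Rational(2, 3), b, Add(-2, b)))
Mul(Function('B')(3), Add(-6, Mul(Function('Z')(-5), 9))) = Mul(Mul(Rational(2, 3), 3, Add(-2, 3)), Add(-6, Mul(Mul(Pow(Add(6, -5), -1), Add(-3, Pow(-5, 2))), 9))) = Mul(Mul(Rational(2, 3), 3, 1), Add(-6, Mul(Mul(Pow(1, -1), Add(-3, 25)), 9))) = Mul(2, Add(-6, Mul(Mul(1, 22), 9))) = Mul(2, Add(-6, Mul(22, 9))) = Mul(2, Add(-6, 198)) = Mul(2, 192) = 384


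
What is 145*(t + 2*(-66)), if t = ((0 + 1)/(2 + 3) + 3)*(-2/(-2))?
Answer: -18676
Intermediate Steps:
t = 16/5 (t = (1/5 + 3)*(-2*(-½)) = (1*(⅕) + 3)*1 = (⅕ + 3)*1 = (16/5)*1 = 16/5 ≈ 3.2000)
145*(t + 2*(-66)) = 145*(16/5 + 2*(-66)) = 145*(16/5 - 132) = 145*(-644/5) = -18676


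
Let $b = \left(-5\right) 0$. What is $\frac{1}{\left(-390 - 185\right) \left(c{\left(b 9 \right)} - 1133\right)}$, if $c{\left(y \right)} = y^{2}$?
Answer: $\frac{1}{651475} \approx 1.535 \cdot 10^{-6}$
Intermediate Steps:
$b = 0$
$\frac{1}{\left(-390 - 185\right) \left(c{\left(b 9 \right)} - 1133\right)} = \frac{1}{\left(-390 - 185\right) \left(\left(0 \cdot 9\right)^{2} - 1133\right)} = \frac{1}{\left(-575\right) \left(0^{2} - 1133\right)} = \frac{1}{\left(-575\right) \left(0 - 1133\right)} = \frac{1}{\left(-575\right) \left(-1133\right)} = \frac{1}{651475}$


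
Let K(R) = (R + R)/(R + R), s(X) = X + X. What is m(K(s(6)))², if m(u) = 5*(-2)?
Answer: 100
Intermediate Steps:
s(X) = 2*X
K(R) = 1 (K(R) = (2*R)/((2*R)) = (2*R)*(1/(2*R)) = 1)
m(u) = -10
m(K(s(6)))² = (-10)² = 100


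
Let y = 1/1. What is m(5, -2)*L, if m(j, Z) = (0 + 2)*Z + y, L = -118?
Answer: 354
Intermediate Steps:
y = 1
m(j, Z) = 1 + 2*Z (m(j, Z) = (0 + 2)*Z + 1 = 2*Z + 1 = 1 + 2*Z)
m(5, -2)*L = (1 + 2*(-2))*(-118) = (1 - 4)*(-118) = -3*(-118) = 354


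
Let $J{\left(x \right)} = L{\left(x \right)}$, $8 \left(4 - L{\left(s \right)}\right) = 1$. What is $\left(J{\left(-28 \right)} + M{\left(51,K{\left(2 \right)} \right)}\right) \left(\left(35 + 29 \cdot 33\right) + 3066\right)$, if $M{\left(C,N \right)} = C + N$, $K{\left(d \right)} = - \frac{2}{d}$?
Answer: $\frac{874499}{4} \approx 2.1862 \cdot 10^{5}$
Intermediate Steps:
$L{\left(s \right)} = \frac{31}{8}$ ($L{\left(s \right)} = 4 - \frac{1}{8} = \frac{31}{8}$)
$J{\left(x \right)} = \frac{31}{8}$
$\left(J{\left(-28 \right)} + M{\left(51,K{\left(2 \right)} \right)}\right) \left(\left(35 + 29 \cdot 33\right) + 3066\right) = \left(\frac{31}{8} + \left(51 - \frac{2}{2}\right)\right) \left(\left(35 + 29 \cdot 33\right) + 3066\right) = \left(\frac{31}{8} + \left(51 - 1\right)\right) \left(\left(35 + 957\right) + 3066\right) = \left(\frac{31}{8} + \left(51 - 1\right)\right) \left(992 + 3066\right) = \left(\frac{31}{8} + 50\right) 4058 = \frac{431}{8} \cdot 4058 = \frac{874499}{4}$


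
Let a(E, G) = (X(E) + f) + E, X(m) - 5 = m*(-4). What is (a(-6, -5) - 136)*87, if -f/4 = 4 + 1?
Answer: -11571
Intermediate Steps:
f = -20 (f = -4*(4 + 1) = -4*5 = -20)
X(m) = 5 - 4*m (X(m) = 5 + m*(-4) = 5 - 4*m)
a(E, G) = -15 - 3*E (a(E, G) = ((5 - 4*E) - 20) + E = (-15 - 4*E) + E = -15 - 3*E)
(a(-6, -5) - 136)*87 = ((-15 - 3*(-6)) - 136)*87 = ((-15 + 18) - 136)*87 = (3 - 136)*87 = -133*87 = -11571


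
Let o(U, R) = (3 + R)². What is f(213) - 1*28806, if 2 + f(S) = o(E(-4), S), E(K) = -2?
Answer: 17848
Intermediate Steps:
f(S) = -2 + (3 + S)²
f(213) - 1*28806 = (-2 + (3 + 213)²) - 1*28806 = (-2 + 216²) - 28806 = (-2 + 46656) - 28806 = 46654 - 28806 = 17848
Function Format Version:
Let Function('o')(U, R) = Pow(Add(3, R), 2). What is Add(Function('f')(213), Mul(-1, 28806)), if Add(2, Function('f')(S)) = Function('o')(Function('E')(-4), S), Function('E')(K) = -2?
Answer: 17848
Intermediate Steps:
Function('f')(S) = Add(-2, Pow(Add(3, S), 2))
Add(Function('f')(213), Mul(-1, 28806)) = Add(Add(-2, Pow(Add(3, 213), 2)), Mul(-1, 28806)) = Add(Add(-2, Pow(216, 2)), -28806) = Add(Add(-2, 46656), -28806) = Add(46654, -28806) = 17848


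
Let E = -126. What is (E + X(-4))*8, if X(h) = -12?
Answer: -1104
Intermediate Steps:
(E + X(-4))*8 = (-126 - 12)*8 = -138*8 = -1104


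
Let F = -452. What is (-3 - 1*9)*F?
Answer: 5424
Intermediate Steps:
(-3 - 1*9)*F = (-3 - 1*9)*(-452) = (-3 - 9)*(-452) = -12*(-452) = 5424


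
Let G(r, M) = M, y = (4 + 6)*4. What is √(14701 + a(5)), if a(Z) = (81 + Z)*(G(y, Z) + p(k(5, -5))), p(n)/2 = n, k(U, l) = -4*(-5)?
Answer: 7*√379 ≈ 136.28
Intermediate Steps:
y = 40 (y = 10*4 = 40)
k(U, l) = 20
p(n) = 2*n
a(Z) = (40 + Z)*(81 + Z) (a(Z) = (81 + Z)*(Z + 2*20) = (81 + Z)*(Z + 40) = (81 + Z)*(40 + Z) = (40 + Z)*(81 + Z))
√(14701 + a(5)) = √(14701 + (3240 + 5² + 121*5)) = √(14701 + (3240 + 25 + 605)) = √(14701 + 3870) = √18571 = 7*√379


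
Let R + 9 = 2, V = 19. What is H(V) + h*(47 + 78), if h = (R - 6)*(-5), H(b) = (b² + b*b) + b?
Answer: 8866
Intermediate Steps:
R = -7 (R = -9 + 2 = -7)
H(b) = b + 2*b² (H(b) = (b² + b²) + b = 2*b² + b = b + 2*b²)
h = 65 (h = (-7 - 6)*(-5) = -13*(-5) = 65)
H(V) + h*(47 + 78) = 19*(1 + 2*19) + 65*(47 + 78) = 19*(1 + 38) + 65*125 = 19*39 + 8125 = 741 + 8125 = 8866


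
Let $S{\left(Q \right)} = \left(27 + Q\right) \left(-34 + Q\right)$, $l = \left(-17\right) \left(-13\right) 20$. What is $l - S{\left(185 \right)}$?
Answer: $-27592$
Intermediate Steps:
$l = 4420$ ($l = 221 \cdot 20 = 4420$)
$S{\left(Q \right)} = \left(-34 + Q\right) \left(27 + Q\right)$
$l - S{\left(185 \right)} = 4420 - \left(-918 + 185^{2} - 1295\right) = 4420 - \left(-918 + 34225 - 1295\right) = 4420 - 32012 = -27592$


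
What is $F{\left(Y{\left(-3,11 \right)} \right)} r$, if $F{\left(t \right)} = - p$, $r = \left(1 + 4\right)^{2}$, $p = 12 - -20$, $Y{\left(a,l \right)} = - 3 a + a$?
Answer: $-800$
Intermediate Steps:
$Y{\left(a,l \right)} = - 2 a$
$p = 32$ ($p = 12 + 20 = 32$)
$r = 25$ ($r = 5^{2} = 25$)
$F{\left(t \right)} = -32$ ($F{\left(t \right)} = \left(-1\right) 32 = -32$)
$F{\left(Y{\left(-3,11 \right)} \right)} r = \left(-32\right) 25 = -800$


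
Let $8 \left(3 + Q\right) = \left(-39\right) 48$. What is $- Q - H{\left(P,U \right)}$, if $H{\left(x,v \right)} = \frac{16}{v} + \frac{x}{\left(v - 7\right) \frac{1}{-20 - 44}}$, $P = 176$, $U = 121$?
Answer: $\frac{2315149}{6897} \approx 335.67$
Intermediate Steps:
$Q = -237$ ($Q = -3 + \frac{\left(-39\right) 48}{8} = -3 + \frac{1}{8} \left(-1872\right) = -3 - 234 = -237$)
$H{\left(x,v \right)} = \frac{16}{v} + \frac{x}{\frac{7}{64} - \frac{v}{64}}$ ($H{\left(x,v \right)} = \frac{16}{v} + \frac{x}{\left(-7 + v\right) \frac{1}{-64}} = \frac{16}{v} + \frac{x}{\left(-7 + v\right) \left(- \frac{1}{64}\right)} = \frac{16}{v} + \frac{x}{\frac{7}{64} - \frac{v}{64}}$)
$- Q - H{\left(P,U \right)} = \left(-1\right) \left(-237\right) - \frac{16 \left(-7 + 121 - 484 \cdot 176\right)}{121 \left(-7 + 121\right)} = 237 - 16 \cdot \frac{1}{121} \cdot \frac{1}{114} \left(-7 + 121 - 85184\right) = 237 - 16 \cdot \frac{1}{121} \cdot \frac{1}{114} \left(-85070\right) = 237 - - \frac{680560}{6897} = 237 + \frac{680560}{6897} = \frac{2315149}{6897}$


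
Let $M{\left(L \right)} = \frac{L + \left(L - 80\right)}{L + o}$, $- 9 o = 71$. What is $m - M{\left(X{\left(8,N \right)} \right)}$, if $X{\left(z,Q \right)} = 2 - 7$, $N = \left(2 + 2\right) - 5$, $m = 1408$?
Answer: $\frac{81259}{58} \approx 1401.0$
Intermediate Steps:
$o = - \frac{71}{9}$ ($o = \left(- \frac{1}{9}\right) 71 = - \frac{71}{9} \approx -7.8889$)
$N = -1$ ($N = 4 - 5 = -1$)
$X{\left(z,Q \right)} = -5$
$M{\left(L \right)} = \frac{-80 + 2 L}{- \frac{71}{9} + L}$ ($M{\left(L \right)} = \frac{L + \left(L - 80\right)}{L - \frac{71}{9}} = \frac{L + \left(L - 80\right)}{- \frac{71}{9} + L} = \frac{L + \left(-80 + L\right)}{- \frac{71}{9} + L} = \frac{-80 + 2 L}{- \frac{71}{9} + L}$)
$m - M{\left(X{\left(8,N \right)} \right)} = 1408 - \frac{18 \left(-40 - 5\right)}{-71 + 9 \left(-5\right)} = 1408 - 18 \frac{1}{-71 - 45} \left(-45\right) = 1408 - 18 \frac{1}{-116} \left(-45\right) = 1408 - 18 \left(- \frac{1}{116}\right) \left(-45\right) = 1408 - \frac{405}{58} = \frac{81259}{58}$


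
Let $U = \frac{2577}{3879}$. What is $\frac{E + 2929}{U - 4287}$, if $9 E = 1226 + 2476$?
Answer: $- \frac{4319051}{5542232} \approx -0.7793$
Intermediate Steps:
$E = \frac{1234}{3}$ ($E = \frac{1226 + 2476}{9} = \frac{1}{9} \cdot 3702 = \frac{1234}{3} \approx 411.33$)
$U = \frac{859}{1293}$ ($U = 2577 \cdot \frac{1}{3879} = \frac{859}{1293} \approx 0.66435$)
$\frac{E + 2929}{U - 4287} = \frac{\frac{1234}{3} + 2929}{\frac{859}{1293} - 4287} = \frac{10021}{3 \left(- \frac{5542232}{1293}\right)} = \frac{10021}{3} \left(- \frac{1293}{5542232}\right) = - \frac{4319051}{5542232}$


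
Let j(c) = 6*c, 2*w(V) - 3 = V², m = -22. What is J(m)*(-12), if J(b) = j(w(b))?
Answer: -17532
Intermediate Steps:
w(V) = 3/2 + V²/2
J(b) = 9 + 3*b² (J(b) = 6*(3/2 + b²/2) = 9 + 3*b²)
J(m)*(-12) = (9 + 3*(-22)²)*(-12) = (9 + 3*484)*(-12) = (9 + 1452)*(-12) = 1461*(-12) = -17532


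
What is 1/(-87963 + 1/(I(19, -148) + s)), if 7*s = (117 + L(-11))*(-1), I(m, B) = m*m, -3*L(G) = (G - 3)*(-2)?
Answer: -7258/638435433 ≈ -1.1368e-5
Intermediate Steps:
L(G) = -2 + 2*G/3 (L(G) = -(G - 3)*(-2)/3 = -(-3 + G)*(-2)/3 = -(6 - 2*G)/3 = -2 + 2*G/3)
I(m, B) = m²
s = -323/21 (s = ((117 + (-2 + (⅔)*(-11)))*(-1))/7 = ((117 + (-2 - 22/3))*(-1))/7 = ((117 - 28/3)*(-1))/7 = ((323/3)*(-1))/7 = (⅐)*(-323/3) = -323/21 ≈ -15.381)
1/(-87963 + 1/(I(19, -148) + s)) = 1/(-87963 + 1/(19² - 323/21)) = 1/(-87963 + 1/(361 - 323/21)) = 1/(-87963 + 1/(7258/21)) = 1/(-87963 + 21/7258) = 1/(-638435433/7258) = -7258/638435433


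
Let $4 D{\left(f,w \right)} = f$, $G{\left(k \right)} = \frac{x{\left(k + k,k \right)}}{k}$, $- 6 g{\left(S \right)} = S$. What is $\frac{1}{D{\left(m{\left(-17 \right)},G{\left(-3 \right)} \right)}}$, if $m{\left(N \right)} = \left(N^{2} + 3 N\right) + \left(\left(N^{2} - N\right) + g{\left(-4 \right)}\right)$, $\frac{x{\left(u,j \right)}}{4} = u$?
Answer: $\frac{6}{817} \approx 0.0073439$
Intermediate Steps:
$g{\left(S \right)} = - \frac{S}{6}$
$x{\left(u,j \right)} = 4 u$
$G{\left(k \right)} = 8$ ($G{\left(k \right)} = \frac{4 \left(k + k\right)}{k} = \frac{4 \cdot 2 k}{k} = \frac{8 k}{k} = 8$)
$m{\left(N \right)} = \frac{2}{3} + 2 N + 2 N^{2}$ ($m{\left(N \right)} = \left(N^{2} + 3 N\right) - \left(- \frac{2}{3} + N - N^{2}\right) = \left(N^{2} + 3 N\right) + \left(\left(N^{2} - N\right) + \frac{2}{3}\right) = \left(N^{2} + 3 N\right) + \left(\frac{2}{3} + N^{2} - N\right) = \frac{2}{3} + 2 N + 2 N^{2}$)
$D{\left(f,w \right)} = \frac{f}{4}$
$\frac{1}{D{\left(m{\left(-17 \right)},G{\left(-3 \right)} \right)}} = \frac{1}{\frac{1}{4} \left(\frac{2}{3} + 2 \left(-17\right) + 2 \left(-17\right)^{2}\right)} = \frac{1}{\frac{1}{4} \left(\frac{2}{3} - 34 + 2 \cdot 289\right)} = \frac{1}{\frac{1}{4} \left(\frac{2}{3} - 34 + 578\right)} = \frac{1}{\frac{1}{4} \cdot \frac{1634}{3}} = \frac{1}{\frac{817}{6}} = \frac{6}{817}$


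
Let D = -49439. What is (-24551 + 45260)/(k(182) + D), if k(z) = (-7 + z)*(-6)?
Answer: -20709/50489 ≈ -0.41017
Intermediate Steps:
k(z) = 42 - 6*z
(-24551 + 45260)/(k(182) + D) = (-24551 + 45260)/((42 - 6*182) - 49439) = 20709/((42 - 1092) - 49439) = 20709/(-1050 - 49439) = 20709/(-50489) = 20709*(-1/50489) = -20709/50489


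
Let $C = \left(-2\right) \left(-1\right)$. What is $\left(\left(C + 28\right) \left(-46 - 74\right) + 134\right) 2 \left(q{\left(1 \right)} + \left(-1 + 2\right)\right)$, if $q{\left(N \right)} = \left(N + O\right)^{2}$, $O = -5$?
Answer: $-117844$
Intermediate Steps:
$C = 2$
$q{\left(N \right)} = \left(-5 + N\right)^{2}$ ($q{\left(N \right)} = \left(N - 5\right)^{2} = \left(-5 + N\right)^{2}$)
$\left(\left(C + 28\right) \left(-46 - 74\right) + 134\right) 2 \left(q{\left(1 \right)} + \left(-1 + 2\right)\right) = \left(\left(2 + 28\right) \left(-46 - 74\right) + 134\right) 2 \left(\left(-5 + 1\right)^{2} + \left(-1 + 2\right)\right) = \left(30 \left(-120\right) + 134\right) 2 \left(\left(-4\right)^{2} + 1\right) = \left(-3600 + 134\right) 2 \left(16 + 1\right) = - 3466 \cdot 2 \cdot 17 = \left(-3466\right) 34 = -117844$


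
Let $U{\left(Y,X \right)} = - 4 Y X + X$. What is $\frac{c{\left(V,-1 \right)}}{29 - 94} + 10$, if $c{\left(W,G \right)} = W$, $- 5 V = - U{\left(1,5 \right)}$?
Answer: $\frac{653}{65} \approx 10.046$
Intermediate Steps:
$U{\left(Y,X \right)} = X - 4 X Y$ ($U{\left(Y,X \right)} = - 4 X Y + X = X - 4 X Y$)
$V = -3$ ($V = - \frac{\left(-1\right) 5 \left(1 - 4\right)}{5} = - \frac{\left(-1\right) 5 \left(-3\right)}{5} = - \frac{\left(-1\right) \left(-15\right)}{5} = \left(- \frac{1}{5}\right) 15 = -3$)
$\frac{c{\left(V,-1 \right)}}{29 - 94} + 10 = \frac{1}{29 - 94} \left(-3\right) + 10 = \frac{1}{-65} \left(-3\right) + 10 = \left(- \frac{1}{65}\right) \left(-3\right) + 10 = \frac{3}{65} + 10 = \frac{653}{65}$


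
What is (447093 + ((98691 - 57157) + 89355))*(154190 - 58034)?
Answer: 55576437192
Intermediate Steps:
(447093 + ((98691 - 57157) + 89355))*(154190 - 58034) = (447093 + (41534 + 89355))*96156 = (447093 + 130889)*96156 = 577982*96156 = 55576437192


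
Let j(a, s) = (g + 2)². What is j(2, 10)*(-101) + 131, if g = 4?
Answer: -3505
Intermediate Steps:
j(a, s) = 36 (j(a, s) = (4 + 2)² = 6² = 36)
j(2, 10)*(-101) + 131 = 36*(-101) + 131 = -3636 + 131 = -3505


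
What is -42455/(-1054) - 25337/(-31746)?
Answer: 26432339/643467 ≈ 41.078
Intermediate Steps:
-42455/(-1054) - 25337/(-31746) = -42455*(-1/1054) - 25337*(-1/31746) = 42455/1054 + 1949/2442 = 26432339/643467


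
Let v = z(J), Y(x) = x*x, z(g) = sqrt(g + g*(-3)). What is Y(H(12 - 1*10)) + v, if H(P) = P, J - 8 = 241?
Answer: 4 + I*sqrt(498) ≈ 4.0 + 22.316*I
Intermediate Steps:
J = 249 (J = 8 + 241 = 249)
z(g) = sqrt(2)*sqrt(-g) (z(g) = sqrt(g - 3*g) = sqrt(-2*g) = sqrt(2)*sqrt(-g))
Y(x) = x**2
v = I*sqrt(498) (v = sqrt(2)*sqrt(-1*249) = sqrt(2)*sqrt(-249) = sqrt(2)*(I*sqrt(249)) = I*sqrt(498) ≈ 22.316*I)
Y(H(12 - 1*10)) + v = (12 - 1*10)**2 + I*sqrt(498) = (12 - 10)**2 + I*sqrt(498) = 2**2 + I*sqrt(498) = 4 + I*sqrt(498)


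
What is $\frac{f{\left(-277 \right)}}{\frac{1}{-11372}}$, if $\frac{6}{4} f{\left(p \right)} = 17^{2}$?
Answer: $- \frac{6573016}{3} \approx -2.191 \cdot 10^{6}$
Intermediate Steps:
$f{\left(p \right)} = \frac{578}{3}$ ($f{\left(p \right)} = \frac{2 \cdot 17^{2}}{3} = \frac{2}{3} \cdot 289 = \frac{578}{3}$)
$\frac{f{\left(-277 \right)}}{\frac{1}{-11372}} = \frac{578}{3 \frac{1}{-11372}} = \frac{578}{3 \left(- \frac{1}{11372}\right)} = \frac{578}{3} \left(-11372\right) = - \frac{6573016}{3}$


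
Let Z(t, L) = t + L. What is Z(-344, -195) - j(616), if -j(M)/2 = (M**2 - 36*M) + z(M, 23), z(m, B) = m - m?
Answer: 714021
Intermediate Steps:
z(m, B) = 0
j(M) = -2*M**2 + 72*M (j(M) = -2*((M**2 - 36*M) + 0) = -2*(M**2 - 36*M) = -2*M**2 + 72*M)
Z(t, L) = L + t
Z(-344, -195) - j(616) = (-195 - 344) - 2*616*(36 - 1*616) = -539 - 2*616*(36 - 616) = -539 - 2*616*(-580) = -539 - 1*(-714560) = -539 + 714560 = 714021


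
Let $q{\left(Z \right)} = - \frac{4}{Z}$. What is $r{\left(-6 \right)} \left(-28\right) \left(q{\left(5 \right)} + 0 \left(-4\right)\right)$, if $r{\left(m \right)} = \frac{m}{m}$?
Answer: $\frac{112}{5} \approx 22.4$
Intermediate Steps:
$r{\left(m \right)} = 1$
$r{\left(-6 \right)} \left(-28\right) \left(q{\left(5 \right)} + 0 \left(-4\right)\right) = 1 \left(-28\right) \left(- \frac{4}{5} + 0 \left(-4\right)\right) = - 28 \left(\left(-4\right) \frac{1}{5} + 0\right) = - 28 \left(- \frac{4}{5} + 0\right) = \left(-28\right) \left(- \frac{4}{5}\right) = \frac{112}{5}$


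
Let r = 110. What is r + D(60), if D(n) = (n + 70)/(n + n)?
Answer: 1333/12 ≈ 111.08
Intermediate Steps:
D(n) = (70 + n)/(2*n) (D(n) = (70 + n)/((2*n)) = (70 + n)*(1/(2*n)) = (70 + n)/(2*n))
r + D(60) = 110 + (½)*(70 + 60)/60 = 110 + (½)*(1/60)*130 = 110 + 13/12 = 1333/12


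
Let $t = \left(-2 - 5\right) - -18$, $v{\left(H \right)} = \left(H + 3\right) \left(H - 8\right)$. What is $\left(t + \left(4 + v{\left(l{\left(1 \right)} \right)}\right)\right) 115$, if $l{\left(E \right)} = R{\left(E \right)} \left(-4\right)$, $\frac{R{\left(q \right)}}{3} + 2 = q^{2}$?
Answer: $8625$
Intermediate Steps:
$R{\left(q \right)} = -6 + 3 q^{2}$
$l{\left(E \right)} = 24 - 12 E^{2}$ ($l{\left(E \right)} = \left(-6 + 3 E^{2}\right) \left(-4\right) = 24 - 12 E^{2}$)
$v{\left(H \right)} = \left(-8 + H\right) \left(3 + H\right)$ ($v{\left(H \right)} = \left(3 + H\right) \left(-8 + H\right) = \left(-8 + H\right) \left(3 + H\right)$)
$t = 11$ ($t = \left(-2 - 5\right) + 18 = -7 + 18 = 11$)
$\left(t + \left(4 + v{\left(l{\left(1 \right)} \right)}\right)\right) 115 = \left(11 - \left(20 - \left(24 - 12 \cdot 1^{2}\right)^{2} + 5 \left(24 - 12 \cdot 1^{2}\right)\right)\right) 115 = \left(11 - \left(20 - \left(24 - 12\right)^{2} + 5 \left(24 - 12\right)\right)\right) 115 = \left(11 + \left(4 - \left(84 - 144\right)\right)\right) 115 = \left(11 + \left(4 - -60\right)\right) 115 = \left(11 + \left(4 + 60\right)\right) 115 = \left(11 + 64\right) 115 = 75 \cdot 115 = 8625$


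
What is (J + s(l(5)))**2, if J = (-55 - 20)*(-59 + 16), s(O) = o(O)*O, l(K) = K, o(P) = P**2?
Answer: 11222500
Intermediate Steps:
s(O) = O**3 (s(O) = O**2*O = O**3)
J = 3225 (J = -75*(-43) = 3225)
(J + s(l(5)))**2 = (3225 + 5**3)**2 = (3225 + 125)**2 = 3350**2 = 11222500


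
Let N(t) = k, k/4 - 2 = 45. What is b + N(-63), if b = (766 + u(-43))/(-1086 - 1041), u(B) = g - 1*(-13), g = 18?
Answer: 399079/2127 ≈ 187.63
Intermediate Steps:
k = 188 (k = 8 + 4*45 = 8 + 180 = 188)
u(B) = 31 (u(B) = 18 - 1*(-13) = 18 + 13 = 31)
N(t) = 188
b = -797/2127 (b = (766 + 31)/(-1086 - 1041) = 797/(-2127) = 797*(-1/2127) = -797/2127 ≈ -0.37471)
b + N(-63) = -797/2127 + 188 = 399079/2127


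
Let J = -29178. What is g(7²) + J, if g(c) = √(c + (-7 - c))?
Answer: -29178 + I*√7 ≈ -29178.0 + 2.6458*I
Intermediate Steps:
g(c) = I*√7 (g(c) = √(-7) = I*√7)
g(7²) + J = I*√7 - 29178 = -29178 + I*√7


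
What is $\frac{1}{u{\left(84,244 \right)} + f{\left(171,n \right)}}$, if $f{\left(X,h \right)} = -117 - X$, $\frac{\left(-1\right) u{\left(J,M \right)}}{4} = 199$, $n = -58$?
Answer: $- \frac{1}{1084} \approx -0.00092251$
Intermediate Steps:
$u{\left(J,M \right)} = -796$ ($u{\left(J,M \right)} = \left(-4\right) 199 = -796$)
$\frac{1}{u{\left(84,244 \right)} + f{\left(171,n \right)}} = \frac{1}{-796 - 288} = \frac{1}{-1084} = - \frac{1}{1084}$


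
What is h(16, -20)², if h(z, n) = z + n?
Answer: 16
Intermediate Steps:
h(z, n) = n + z
h(16, -20)² = (-20 + 16)² = (-4)² = 16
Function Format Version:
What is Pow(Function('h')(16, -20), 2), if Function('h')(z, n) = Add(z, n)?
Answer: 16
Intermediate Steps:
Function('h')(z, n) = Add(n, z)
Pow(Function('h')(16, -20), 2) = Pow(Add(-20, 16), 2) = Pow(-4, 2) = 16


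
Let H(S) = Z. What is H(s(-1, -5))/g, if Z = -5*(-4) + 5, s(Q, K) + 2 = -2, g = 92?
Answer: 25/92 ≈ 0.27174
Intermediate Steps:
s(Q, K) = -4 (s(Q, K) = -2 - 2 = -4)
Z = 25 (Z = 20 + 5 = 25)
H(S) = 25
H(s(-1, -5))/g = 25/92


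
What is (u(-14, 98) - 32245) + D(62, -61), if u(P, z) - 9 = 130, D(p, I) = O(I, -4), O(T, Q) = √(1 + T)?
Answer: -32106 + 2*I*√15 ≈ -32106.0 + 7.746*I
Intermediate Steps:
D(p, I) = √(1 + I)
u(P, z) = 139 (u(P, z) = 9 + 130 = 139)
(u(-14, 98) - 32245) + D(62, -61) = (139 - 32245) + √(1 - 61) = -32106 + √(-60) = -32106 + 2*I*√15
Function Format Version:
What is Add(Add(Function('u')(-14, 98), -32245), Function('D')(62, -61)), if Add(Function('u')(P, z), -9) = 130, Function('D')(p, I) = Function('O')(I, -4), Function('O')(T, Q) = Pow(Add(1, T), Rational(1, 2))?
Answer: Add(-32106, Mul(2, I, Pow(15, Rational(1, 2)))) ≈ Add(-32106., Mul(7.7460, I))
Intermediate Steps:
Function('D')(p, I) = Pow(Add(1, I), Rational(1, 2))
Function('u')(P, z) = 139 (Function('u')(P, z) = Add(9, 130) = 139)
Add(Add(Function('u')(-14, 98), -32245), Function('D')(62, -61)) = Add(Add(139, -32245), Pow(Add(1, -61), Rational(1, 2))) = Add(-32106, Pow(-60, Rational(1, 2))) = Add(-32106, Mul(2, I, Pow(15, Rational(1, 2))))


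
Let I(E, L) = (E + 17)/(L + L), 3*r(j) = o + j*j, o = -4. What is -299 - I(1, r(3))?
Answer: -1522/5 ≈ -304.40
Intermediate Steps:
r(j) = -4/3 + j**2/3 (r(j) = (-4 + j*j)/3 = (-4 + j**2)/3 = -4/3 + j**2/3)
I(E, L) = (17 + E)/(2*L) (I(E, L) = (17 + E)/((2*L)) = (17 + E)*(1/(2*L)) = (17 + E)/(2*L))
-299 - I(1, r(3)) = -299 - (17 + 1)/(2*(-4/3 + (1/3)*3**2)) = -299 - 18/(2*(-4/3 + (1/3)*9)) = -299 - 18/(2*(-4/3 + 3)) = -299 - 18/(2*5/3) = -299 - 3*18/(2*5) = -299 - 1*27/5 = -299 - 27/5 = -1522/5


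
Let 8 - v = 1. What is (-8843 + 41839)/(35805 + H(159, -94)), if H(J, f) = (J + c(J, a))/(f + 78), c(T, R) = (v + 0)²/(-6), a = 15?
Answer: 3167616/3436375 ≈ 0.92179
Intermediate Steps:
v = 7 (v = 8 - 1*1 = 8 - 1 = 7)
c(T, R) = -49/6 (c(T, R) = (7 + 0)²/(-6) = 7²*(-⅙) = 49*(-⅙) = -49/6)
H(J, f) = (-49/6 + J)/(78 + f) (H(J, f) = (J - 49/6)/(f + 78) = (-49/6 + J)/(78 + f))
(-8843 + 41839)/(35805 + H(159, -94)) = (-8843 + 41839)/(35805 + (-49/6 + 159)/(78 - 94)) = 32996/(35805 + (905/6)/(-16)) = 32996/(35805 - 1/16*905/6) = 32996/(35805 - 905/96) = 32996/(3436375/96) = 32996*(96/3436375) = 3167616/3436375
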